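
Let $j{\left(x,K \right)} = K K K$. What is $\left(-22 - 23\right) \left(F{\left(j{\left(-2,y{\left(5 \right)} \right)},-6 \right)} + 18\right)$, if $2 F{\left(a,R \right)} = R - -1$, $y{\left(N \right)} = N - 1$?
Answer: $- \frac{1395}{2} \approx -697.5$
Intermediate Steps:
$y{\left(N \right)} = -1 + N$ ($y{\left(N \right)} = N - 1 = -1 + N$)
$j{\left(x,K \right)} = K^{3}$ ($j{\left(x,K \right)} = K^{2} K = K^{3}$)
$F{\left(a,R \right)} = \frac{1}{2} + \frac{R}{2}$ ($F{\left(a,R \right)} = \frac{R - -1}{2} = \frac{R + 1}{2} = \frac{1 + R}{2} = \frac{1}{2} + \frac{R}{2}$)
$\left(-22 - 23\right) \left(F{\left(j{\left(-2,y{\left(5 \right)} \right)},-6 \right)} + 18\right) = \left(-22 - 23\right) \left(\left(\frac{1}{2} + \frac{1}{2} \left(-6\right)\right) + 18\right) = \left(-22 - 23\right) \left(\left(\frac{1}{2} - 3\right) + 18\right) = - 45 \left(- \frac{5}{2} + 18\right) = \left(-45\right) \frac{31}{2} = - \frac{1395}{2}$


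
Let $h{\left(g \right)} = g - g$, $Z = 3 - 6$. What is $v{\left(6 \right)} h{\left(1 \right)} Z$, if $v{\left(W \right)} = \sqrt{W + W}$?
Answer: $0$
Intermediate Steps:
$v{\left(W \right)} = \sqrt{2} \sqrt{W}$ ($v{\left(W \right)} = \sqrt{2 W} = \sqrt{2} \sqrt{W}$)
$Z = -3$ ($Z = 3 - 6 = -3$)
$h{\left(g \right)} = 0$
$v{\left(6 \right)} h{\left(1 \right)} Z = \sqrt{2} \sqrt{6} \cdot 0 \left(-3\right) = 2 \sqrt{3} \cdot 0 \left(-3\right) = 0 \left(-3\right) = 0$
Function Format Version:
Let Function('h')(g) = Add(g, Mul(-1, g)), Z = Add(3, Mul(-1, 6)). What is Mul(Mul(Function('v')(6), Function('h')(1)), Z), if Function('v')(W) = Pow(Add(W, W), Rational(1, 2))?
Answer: 0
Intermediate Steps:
Function('v')(W) = Mul(Pow(2, Rational(1, 2)), Pow(W, Rational(1, 2))) (Function('v')(W) = Pow(Mul(2, W), Rational(1, 2)) = Mul(Pow(2, Rational(1, 2)), Pow(W, Rational(1, 2))))
Z = -3 (Z = Add(3, -6) = -3)
Function('h')(g) = 0
Mul(Mul(Function('v')(6), Function('h')(1)), Z) = Mul(Mul(Mul(Pow(2, Rational(1, 2)), Pow(6, Rational(1, 2))), 0), -3) = Mul(Mul(Mul(2, Pow(3, Rational(1, 2))), 0), -3) = Mul(0, -3) = 0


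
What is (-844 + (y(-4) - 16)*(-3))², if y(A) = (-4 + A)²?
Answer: 976144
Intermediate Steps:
(-844 + (y(-4) - 16)*(-3))² = (-844 + ((-4 - 4)² - 16)*(-3))² = (-844 + ((-8)² - 16)*(-3))² = (-844 + (64 - 16)*(-3))² = (-844 + 48*(-3))² = (-844 - 144)² = (-988)² = 976144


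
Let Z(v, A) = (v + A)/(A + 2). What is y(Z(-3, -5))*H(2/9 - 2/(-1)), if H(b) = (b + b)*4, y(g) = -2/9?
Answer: -320/81 ≈ -3.9506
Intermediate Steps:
Z(v, A) = (A + v)/(2 + A)
y(g) = -2/9 (y(g) = -2*1/9 = -2/9)
H(b) = 8*b (H(b) = (2*b)*4 = 8*b)
y(Z(-3, -5))*H(2/9 - 2/(-1)) = -16*(2/9 - 2/(-1))/9 = -16*(2*(1/9) - 2*(-1))/9 = -16*(2/9 + 2)/9 = -16*20/(9*9) = -2/9*160/9 = -320/81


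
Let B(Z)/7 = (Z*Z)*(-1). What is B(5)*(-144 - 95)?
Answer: 41825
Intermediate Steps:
B(Z) = -7*Z**2 (B(Z) = 7*((Z*Z)*(-1)) = 7*(Z**2*(-1)) = 7*(-Z**2) = -7*Z**2)
B(5)*(-144 - 95) = (-7*5**2)*(-144 - 95) = -7*25*(-239) = -175*(-239) = 41825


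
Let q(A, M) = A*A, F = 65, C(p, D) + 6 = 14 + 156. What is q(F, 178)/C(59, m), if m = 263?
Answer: 4225/164 ≈ 25.762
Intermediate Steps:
C(p, D) = 164 (C(p, D) = -6 + (14 + 156) = -6 + 170 = 164)
q(A, M) = A²
q(F, 178)/C(59, m) = 65²/164 = 4225*(1/164) = 4225/164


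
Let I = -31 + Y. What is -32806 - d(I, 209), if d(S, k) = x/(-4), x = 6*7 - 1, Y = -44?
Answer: -131183/4 ≈ -32796.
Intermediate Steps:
x = 41 (x = 42 - 1 = 41)
I = -75 (I = -31 - 44 = -75)
d(S, k) = -41/4 (d(S, k) = 41/(-4) = 41*(-¼) = -41/4)
-32806 - d(I, 209) = -32806 - 1*(-41/4) = -32806 + 41/4 = -131183/4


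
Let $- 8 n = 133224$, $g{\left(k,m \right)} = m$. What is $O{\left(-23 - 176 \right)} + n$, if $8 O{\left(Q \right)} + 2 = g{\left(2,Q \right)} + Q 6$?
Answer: $- \frac{134619}{8} \approx -16827.0$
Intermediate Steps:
$O{\left(Q \right)} = - \frac{1}{4} + \frac{7 Q}{8}$ ($O{\left(Q \right)} = - \frac{1}{4} + \frac{Q + Q 6}{8} = - \frac{1}{4} + \frac{Q + 6 Q}{8} = - \frac{1}{4} + \frac{7 Q}{8}$)
$n = -16653$ ($n = \left(- \frac{1}{8}\right) 133224 = -16653$)
$O{\left(-23 - 176 \right)} + n = \left(- \frac{1}{4} + \frac{7 \left(-23 - 176\right)}{8}\right) - 16653 = \left(- \frac{1}{4} + \frac{7}{8} \left(-199\right)\right) - 16653 = \left(- \frac{1}{4} - \frac{1393}{8}\right) - 16653 = - \frac{1395}{8} - 16653 = - \frac{134619}{8}$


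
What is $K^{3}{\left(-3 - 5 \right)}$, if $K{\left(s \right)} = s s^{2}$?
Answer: $-134217728$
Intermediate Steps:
$K{\left(s \right)} = s^{3}$
$K^{3}{\left(-3 - 5 \right)} = \left(\left(-3 - 5\right)^{3}\right)^{3} = \left(\left(-8\right)^{3}\right)^{3} = \left(-512\right)^{3} = -134217728$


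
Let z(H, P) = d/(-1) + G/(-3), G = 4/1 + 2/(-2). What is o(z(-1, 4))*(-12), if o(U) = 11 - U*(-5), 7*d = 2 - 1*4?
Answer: -624/7 ≈ -89.143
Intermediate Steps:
d = -2/7 (d = (2 - 1*4)/7 = (2 - 4)/7 = (⅐)*(-2) = -2/7 ≈ -0.28571)
G = 3 (G = 4*1 + 2*(-½) = 4 - 1 = 3)
z(H, P) = -5/7 (z(H, P) = -2/7/(-1) + 3/(-3) = -2/7*(-1) + 3*(-⅓) = 2/7 - 1 = -5/7)
o(U) = 11 + 5*U (o(U) = 11 - (-5)*U = 11 + 5*U)
o(z(-1, 4))*(-12) = (11 + 5*(-5/7))*(-12) = (11 - 25/7)*(-12) = (52/7)*(-12) = -624/7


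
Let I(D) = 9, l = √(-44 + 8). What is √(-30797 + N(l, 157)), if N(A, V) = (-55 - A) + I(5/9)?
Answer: √(-30843 - 6*I) ≈ 0.017 - 175.62*I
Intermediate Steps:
l = 6*I (l = √(-36) = 6*I ≈ 6.0*I)
N(A, V) = -46 - A (N(A, V) = (-55 - A) + 9 = -46 - A)
√(-30797 + N(l, 157)) = √(-30797 + (-46 - 6*I)) = √(-30843 - 6*I)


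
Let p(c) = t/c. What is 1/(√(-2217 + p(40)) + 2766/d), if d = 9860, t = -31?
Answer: 13636380/107809424573 - 2430490*I*√887110/107809424573 ≈ 0.00012649 - 0.021234*I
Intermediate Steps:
p(c) = -31/c
1/(√(-2217 + p(40)) + 2766/d) = 1/(√(-2217 - 31/40) + 2766/9860) = 1/(√(-2217 - 31*1/40) + 2766*(1/9860)) = 1/(√(-2217 - 31/40) + 1383/4930) = 1/(√(-88711/40) + 1383/4930) = 1/(I*√887110/20 + 1383/4930) = 1/(1383/4930 + I*√887110/20)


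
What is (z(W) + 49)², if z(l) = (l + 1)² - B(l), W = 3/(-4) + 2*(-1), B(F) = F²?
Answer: 7921/4 ≈ 1980.3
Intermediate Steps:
W = -11/4 (W = 3*(-¼) - 2 = -¾ - 2 = -11/4 ≈ -2.7500)
z(l) = (1 + l)² - l² (z(l) = (l + 1)² - l² = (1 + l)² - l²)
(z(W) + 49)² = ((1 + 2*(-11/4)) + 49)² = ((1 - 11/2) + 49)² = (-9/2 + 49)² = (89/2)² = 7921/4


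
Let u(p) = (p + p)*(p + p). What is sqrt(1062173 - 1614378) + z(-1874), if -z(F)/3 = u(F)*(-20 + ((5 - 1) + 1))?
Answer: 632137680 + I*sqrt(552205) ≈ 6.3214e+8 + 743.1*I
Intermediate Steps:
u(p) = 4*p**2 (u(p) = (2*p)*(2*p) = 4*p**2)
z(F) = 180*F**2 (z(F) = -3*4*F**2*(-20 + ((5 - 1) + 1)) = -3*4*F**2*(-20 + (4 + 1)) = -3*4*F**2*(-20 + 5) = -3*4*F**2*(-15) = -(-180)*F**2 = 180*F**2)
sqrt(1062173 - 1614378) + z(-1874) = sqrt(1062173 - 1614378) + 180*(-1874)**2 = sqrt(-552205) + 180*3511876 = I*sqrt(552205) + 632137680 = 632137680 + I*sqrt(552205)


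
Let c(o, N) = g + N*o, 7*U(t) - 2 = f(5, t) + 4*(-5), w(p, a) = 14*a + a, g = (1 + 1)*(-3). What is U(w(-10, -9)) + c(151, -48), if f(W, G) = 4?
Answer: -7256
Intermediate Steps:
g = -6 (g = 2*(-3) = -6)
w(p, a) = 15*a
U(t) = -2 (U(t) = 2/7 + (4 + 4*(-5))/7 = 2/7 + (4 - 20)/7 = 2/7 + (⅐)*(-16) = 2/7 - 16/7 = -2)
c(o, N) = -6 + N*o
U(w(-10, -9)) + c(151, -48) = -2 + (-6 - 48*151) = -2 + (-6 - 7248) = -2 - 7254 = -7256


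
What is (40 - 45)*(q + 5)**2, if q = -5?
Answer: 0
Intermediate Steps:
(40 - 45)*(q + 5)**2 = (40 - 45)*(-5 + 5)**2 = -5*0**2 = -5*0 = 0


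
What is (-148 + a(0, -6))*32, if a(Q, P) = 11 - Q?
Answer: -4384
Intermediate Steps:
(-148 + a(0, -6))*32 = (-148 + (11 - 1*0))*32 = (-148 + (11 + 0))*32 = (-148 + 11)*32 = -137*32 = -4384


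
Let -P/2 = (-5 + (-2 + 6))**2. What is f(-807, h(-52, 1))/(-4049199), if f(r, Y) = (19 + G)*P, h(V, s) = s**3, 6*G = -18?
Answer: 32/4049199 ≈ 7.9028e-6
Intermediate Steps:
G = -3 (G = (1/6)*(-18) = -3)
P = -2 (P = -2*(-5 + (-2 + 6))**2 = -2*(-5 + 4)**2 = -2*(-1)**2 = -2*1 = -2)
f(r, Y) = -32 (f(r, Y) = (19 - 3)*(-2) = 16*(-2) = -32)
f(-807, h(-52, 1))/(-4049199) = -32/(-4049199) = -32*(-1/4049199) = 32/4049199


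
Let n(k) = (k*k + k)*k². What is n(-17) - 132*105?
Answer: 64748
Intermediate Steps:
n(k) = k²*(k + k²) (n(k) = (k² + k)*k² = (k + k²)*k² = k²*(k + k²))
n(-17) - 132*105 = (-17)³*(1 - 17) - 132*105 = -4913*(-16) - 13860 = 78608 - 13860 = 64748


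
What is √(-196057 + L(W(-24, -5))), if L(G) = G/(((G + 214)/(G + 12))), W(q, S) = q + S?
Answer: 2*I*√1677489905/185 ≈ 442.78*I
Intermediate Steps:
W(q, S) = S + q
L(G) = G*(12 + G)/(214 + G) (L(G) = G/(((214 + G)/(12 + G))) = G*((12 + G)/(214 + G)) = G*(12 + G)/(214 + G))
√(-196057 + L(W(-24, -5))) = √(-196057 + (-5 - 24)*(12 + (-5 - 24))/(214 + (-5 - 24))) = √(-196057 - 29*(12 - 29)/(214 - 29)) = √(-196057 - 29*(-17)/185) = √(-196057 - 29*1/185*(-17)) = √(-196057 + 493/185) = √(-36270052/185) = 2*I*√1677489905/185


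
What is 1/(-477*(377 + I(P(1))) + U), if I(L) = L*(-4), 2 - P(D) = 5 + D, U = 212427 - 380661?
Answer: -1/355695 ≈ -2.8114e-6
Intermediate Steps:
U = -168234
P(D) = -3 - D (P(D) = 2 - (5 + D) = 2 + (-5 - D) = -3 - D)
I(L) = -4*L
1/(-477*(377 + I(P(1))) + U) = 1/(-477*(377 - 4*(-3 - 1*1)) - 168234) = 1/(-477*(377 - 4*(-3 - 1)) - 168234) = 1/(-477*(377 - 4*(-4)) - 168234) = 1/(-477*(377 + 16) - 168234) = 1/(-477*393 - 168234) = 1/(-187461 - 168234) = 1/(-355695) = -1/355695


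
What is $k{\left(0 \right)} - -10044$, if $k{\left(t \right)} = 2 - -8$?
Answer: $10054$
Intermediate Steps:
$k{\left(t \right)} = 10$ ($k{\left(t \right)} = 2 + 8 = 10$)
$k{\left(0 \right)} - -10044 = 10 - -10044 = 10 + 10044 = 10054$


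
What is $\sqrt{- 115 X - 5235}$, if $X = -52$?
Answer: $\sqrt{745} \approx 27.295$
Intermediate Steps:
$\sqrt{- 115 X - 5235} = \sqrt{\left(-115\right) \left(-52\right) - 5235} = \sqrt{5980 - 5235} = \sqrt{745}$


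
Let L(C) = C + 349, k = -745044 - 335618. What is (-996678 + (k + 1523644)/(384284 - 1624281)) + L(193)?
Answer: -1235206094574/1239997 ≈ -9.9614e+5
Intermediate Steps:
k = -1080662
L(C) = 349 + C
(-996678 + (k + 1523644)/(384284 - 1624281)) + L(193) = (-996678 + (-1080662 + 1523644)/(384284 - 1624281)) + (349 + 193) = (-996678 + 442982/(-1239997)) + 542 = (-996678 + 442982*(-1/1239997)) + 542 = (-996678 - 442982/1239997) + 542 = -1235878172948/1239997 + 542 = -1235206094574/1239997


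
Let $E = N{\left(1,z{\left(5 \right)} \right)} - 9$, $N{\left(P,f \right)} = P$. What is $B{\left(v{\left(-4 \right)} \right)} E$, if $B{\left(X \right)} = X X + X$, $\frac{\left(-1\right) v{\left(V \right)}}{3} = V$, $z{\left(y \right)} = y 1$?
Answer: $-1248$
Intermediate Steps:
$z{\left(y \right)} = y$
$v{\left(V \right)} = - 3 V$
$B{\left(X \right)} = X + X^{2}$ ($B{\left(X \right)} = X^{2} + X = X + X^{2}$)
$E = -8$ ($E = 1 - 9 = -8$)
$B{\left(v{\left(-4 \right)} \right)} E = \left(-3\right) \left(-4\right) \left(1 - -12\right) \left(-8\right) = 12 \left(1 + 12\right) \left(-8\right) = 12 \cdot 13 \left(-8\right) = 156 \left(-8\right) = -1248$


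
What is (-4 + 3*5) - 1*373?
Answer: -362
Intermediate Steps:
(-4 + 3*5) - 1*373 = (-4 + 15) - 373 = 11 - 373 = -362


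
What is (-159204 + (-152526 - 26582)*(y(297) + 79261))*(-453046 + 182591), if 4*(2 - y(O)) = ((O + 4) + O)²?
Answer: -491048294153500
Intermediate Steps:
y(O) = 2 - (4 + 2*O)²/4 (y(O) = 2 - ((O + 4) + O)²/4 = 2 - ((4 + O) + O)²/4 = 2 - (4 + 2*O)²/4)
(-159204 + (-152526 - 26582)*(y(297) + 79261))*(-453046 + 182591) = (-159204 + (-152526 - 26582)*((2 - (2 + 297)²) + 79261))*(-453046 + 182591) = (-159204 - 179108*((2 - 1*299²) + 79261))*(-270455) = (-159204 - 179108*((2 - 1*89401) + 79261))*(-270455) = (-159204 - 179108*((2 - 89401) + 79261))*(-270455) = (-159204 - 179108*(-89399 + 79261))*(-270455) = (-159204 - 179108*(-10138))*(-270455) = (-159204 + 1815796904)*(-270455) = 1815637700*(-270455) = -491048294153500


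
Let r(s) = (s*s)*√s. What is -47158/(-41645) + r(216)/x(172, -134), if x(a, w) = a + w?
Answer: 47158/41645 + 139968*√6/19 ≈ 18046.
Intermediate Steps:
r(s) = s^(5/2) (r(s) = s²*√s = s^(5/2))
-47158/(-41645) + r(216)/x(172, -134) = -47158/(-41645) + 216^(5/2)/(172 - 134) = -47158*(-1/41645) + (279936*√6)/38 = 47158/41645 + (279936*√6)*(1/38) = 47158/41645 + 139968*√6/19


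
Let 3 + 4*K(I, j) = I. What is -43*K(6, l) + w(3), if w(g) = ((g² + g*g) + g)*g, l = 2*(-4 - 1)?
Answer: 123/4 ≈ 30.750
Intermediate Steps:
l = -10 (l = 2*(-5) = -10)
K(I, j) = -¾ + I/4
w(g) = g*(g + 2*g²) (w(g) = ((g² + g²) + g)*g = (2*g² + g)*g = (g + 2*g²)*g = g*(g + 2*g²))
-43*K(6, l) + w(3) = -43*(-¾ + (¼)*6) + 3²*(1 + 2*3) = -43*(-¾ + 3/2) + 9*(1 + 6) = -43*¾ + 9*7 = -129/4 + 63 = 123/4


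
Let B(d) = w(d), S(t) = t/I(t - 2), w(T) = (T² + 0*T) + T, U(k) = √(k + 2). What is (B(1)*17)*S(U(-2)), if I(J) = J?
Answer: 0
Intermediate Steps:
U(k) = √(2 + k)
w(T) = T + T² (w(T) = (T² + 0) + T = T² + T = T + T²)
S(t) = t/(-2 + t) (S(t) = t/(t - 2) = t/(-2 + t))
B(d) = d*(1 + d)
(B(1)*17)*S(U(-2)) = ((1*(1 + 1))*17)*(√(2 - 2)/(-2 + √(2 - 2))) = ((1*2)*17)*(√0/(-2 + √0)) = (2*17)*(0/(-2 + 0)) = 34*(0/(-2)) = 34*(0*(-½)) = 34*0 = 0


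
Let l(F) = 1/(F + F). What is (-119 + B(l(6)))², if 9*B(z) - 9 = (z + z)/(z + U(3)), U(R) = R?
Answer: 1543861264/110889 ≈ 13923.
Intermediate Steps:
l(F) = 1/(2*F)
B(z) = 1 + 2*z/(9*(3 + z)) (B(z) = 1 + ((z + z)/(z + 3))/9 = 1 + ((2*z)/(3 + z))/9 = 1 + (2*z/(3 + z))/9 = 1 + 2*z/(9*(3 + z)))
(-119 + B(l(6)))² = (-119 + (27 + 11*((½)/6))/(9*(3 + (½)/6)))² = (-119 + (27 + 11*((½)*(⅙)))/(9*(3 + (½)*(⅙))))² = (-119 + (27 + 11*(1/12))/(9*(3 + 1/12)))² = (-119 + (27 + 11/12)/(9*(37/12)))² = (-119 + (⅑)*(12/37)*(335/12))² = (-119 + 335/333)² = (-39292/333)² = 1543861264/110889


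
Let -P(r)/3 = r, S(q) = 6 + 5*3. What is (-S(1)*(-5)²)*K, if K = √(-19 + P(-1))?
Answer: -2100*I ≈ -2100.0*I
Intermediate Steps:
S(q) = 21 (S(q) = 6 + 15 = 21)
P(r) = -3*r
K = 4*I (K = √(-19 - 3*(-1)) = √(-19 + 3) = √(-16) = 4*I ≈ 4.0*I)
(-S(1)*(-5)²)*K = (-1*21*(-5)²)*(4*I) = (-21*25)*(4*I) = -2100*I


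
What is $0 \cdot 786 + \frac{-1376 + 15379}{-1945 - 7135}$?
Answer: $- \frac{14003}{9080} \approx -1.5422$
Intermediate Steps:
$0 \cdot 786 + \frac{-1376 + 15379}{-1945 - 7135} = 0 + \frac{14003}{-9080} = 0 + 14003 \left(- \frac{1}{9080}\right) = 0 - \frac{14003}{9080} = - \frac{14003}{9080}$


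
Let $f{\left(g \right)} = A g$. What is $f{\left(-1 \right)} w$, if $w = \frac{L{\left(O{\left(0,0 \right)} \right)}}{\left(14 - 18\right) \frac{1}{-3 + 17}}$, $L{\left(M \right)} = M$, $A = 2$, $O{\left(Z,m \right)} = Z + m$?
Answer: $0$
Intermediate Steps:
$f{\left(g \right)} = 2 g$
$w = 0$ ($w = \frac{0 + 0}{\left(14 - 18\right) \frac{1}{-3 + 17}} = \frac{0}{\left(-4\right) \frac{1}{14}} = \frac{0}{- \frac{2}{7}} = 0 \left(- \frac{7}{2}\right) = 0$)
$f{\left(-1 \right)} w = 2 \left(-1\right) 0 = \left(-2\right) 0 = 0$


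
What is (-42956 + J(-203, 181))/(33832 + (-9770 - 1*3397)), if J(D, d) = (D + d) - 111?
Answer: -43089/20665 ≈ -2.0851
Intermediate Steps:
J(D, d) = -111 + D + d
(-42956 + J(-203, 181))/(33832 + (-9770 - 1*3397)) = (-42956 + (-111 - 203 + 181))/(33832 + (-9770 - 1*3397)) = (-42956 - 133)/(33832 + (-9770 - 3397)) = -43089/(33832 - 13167) = -43089/20665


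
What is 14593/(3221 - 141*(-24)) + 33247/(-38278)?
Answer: 338994419/252826190 ≈ 1.3408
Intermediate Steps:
14593/(3221 - 141*(-24)) + 33247/(-38278) = 14593/(3221 + 3384) + 33247*(-1/38278) = 14593/6605 - 33247/38278 = 338994419/252826190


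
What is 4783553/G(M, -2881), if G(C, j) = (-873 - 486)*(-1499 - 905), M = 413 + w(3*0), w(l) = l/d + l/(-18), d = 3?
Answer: 4783553/3267036 ≈ 1.4642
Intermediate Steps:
w(l) = 5*l/18 (w(l) = l/3 + l/(-18) = l*(1/3) + l*(-1/18) = l/3 - l/18 = 5*l/18)
M = 413 (M = 413 + 5*(3*0)/18 = 413 + (5/18)*0 = 413 + 0 = 413)
G(C, j) = 3267036 (G(C, j) = -1359*(-2404) = 3267036)
4783553/G(M, -2881) = 4783553/3267036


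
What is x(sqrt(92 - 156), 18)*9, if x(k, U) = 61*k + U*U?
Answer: 2916 + 4392*I ≈ 2916.0 + 4392.0*I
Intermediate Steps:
x(k, U) = U**2 + 61*k (x(k, U) = 61*k + U**2 = U**2 + 61*k)
x(sqrt(92 - 156), 18)*9 = (18**2 + 61*sqrt(92 - 156))*9 = (324 + 61*sqrt(-64))*9 = (324 + 61*(8*I))*9 = (324 + 488*I)*9 = 2916 + 4392*I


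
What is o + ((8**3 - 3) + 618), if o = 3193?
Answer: 4320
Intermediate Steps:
o + ((8**3 - 3) + 618) = 3193 + ((8**3 - 3) + 618) = 3193 + ((512 - 3) + 618) = 3193 + (509 + 618) = 3193 + 1127 = 4320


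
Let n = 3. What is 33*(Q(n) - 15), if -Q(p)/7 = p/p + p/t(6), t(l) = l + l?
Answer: -3135/4 ≈ -783.75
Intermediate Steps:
t(l) = 2*l
Q(p) = -7 - 7*p/12 (Q(p) = -7*(p/p + p/((2*6))) = -7*(1 + p/12) = -7 - 7*p/12)
33*(Q(n) - 15) = 33*((-7 - 7/12*3) - 15) = 33*((-7 - 7/4) - 15) = 33*(-35/4 - 15) = 33*(-95/4) = -3135/4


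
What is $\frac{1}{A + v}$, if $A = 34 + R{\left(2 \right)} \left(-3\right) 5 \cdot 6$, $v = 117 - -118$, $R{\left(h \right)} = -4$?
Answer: $\frac{1}{629} \approx 0.0015898$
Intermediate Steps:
$v = 235$ ($v = 117 + 118 = 235$)
$A = 394$ ($A = 34 - 4 \left(-3\right) 5 \cdot 6 = 34 - 4 \left(\left(-15\right) 6\right) = 34 - -360 = 34 + 360 = 394$)
$\frac{1}{A + v} = \frac{1}{394 + 235} = \frac{1}{629}$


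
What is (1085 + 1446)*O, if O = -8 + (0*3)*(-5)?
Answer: -20248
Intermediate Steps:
O = -8 (O = -8 + 0*(-5) = -8 + 0 = -8)
(1085 + 1446)*O = (1085 + 1446)*(-8) = 2531*(-8) = -20248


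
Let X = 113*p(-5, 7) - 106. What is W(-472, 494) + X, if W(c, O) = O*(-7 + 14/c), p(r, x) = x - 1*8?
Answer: -435615/118 ≈ -3691.7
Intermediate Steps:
p(r, x) = -8 + x (p(r, x) = x - 8 = -8 + x)
X = -219 (X = 113*(-8 + 7) - 106 = 113*(-1) - 106 = -113 - 106 = -219)
W(-472, 494) + X = 7*494*(2 - 1*(-472))/(-472) - 219 = 7*494*(-1/472)*(2 + 472) - 219 = 7*494*(-1/472)*474 - 219 = -409773/118 - 219 = -435615/118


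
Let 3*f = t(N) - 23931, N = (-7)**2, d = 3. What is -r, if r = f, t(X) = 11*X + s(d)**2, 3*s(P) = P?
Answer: 7797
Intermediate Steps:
s(P) = P/3
N = 49
t(X) = 1 + 11*X (t(X) = 11*X + ((1/3)*3)**2 = 11*X + 1**2 = 11*X + 1 = 1 + 11*X)
f = -7797 (f = ((1 + 11*49) - 23931)/3 = ((1 + 539) - 23931)/3 = (540 - 23931)/3 = (1/3)*(-23391) = -7797)
r = -7797
-r = -1*(-7797) = 7797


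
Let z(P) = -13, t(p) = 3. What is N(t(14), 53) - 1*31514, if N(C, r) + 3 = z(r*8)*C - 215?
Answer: -31771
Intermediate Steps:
N(C, r) = -218 - 13*C (N(C, r) = -3 + (-13*C - 215) = -3 + (-215 - 13*C) = -218 - 13*C)
N(t(14), 53) - 1*31514 = (-218 - 13*3) - 1*31514 = (-218 - 39) - 31514 = -257 - 31514 = -31771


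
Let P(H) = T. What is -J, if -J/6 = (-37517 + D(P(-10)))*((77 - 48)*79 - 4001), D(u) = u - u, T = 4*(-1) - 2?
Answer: 384924420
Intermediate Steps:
T = -6 (T = -4 - 2 = -6)
P(H) = -6
D(u) = 0
J = -384924420 (J = -6*(-37517 + 0)*((77 - 48)*79 - 4001) = -(-225102)*(29*79 - 4001) = -(-225102)*(2291 - 4001) = -(-225102)*(-1710) = -6*64154070 = -384924420)
-J = -1*(-384924420) = 384924420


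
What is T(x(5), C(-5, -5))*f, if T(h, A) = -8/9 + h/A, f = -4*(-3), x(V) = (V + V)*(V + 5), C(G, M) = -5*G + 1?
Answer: 1384/39 ≈ 35.487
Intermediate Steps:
C(G, M) = 1 - 5*G
x(V) = 2*V*(5 + V) (x(V) = (2*V)*(5 + V) = 2*V*(5 + V))
f = 12
T(h, A) = -8/9 + h/A (T(h, A) = -8*1/9 + h/A = -8/9 + h/A)
T(x(5), C(-5, -5))*f = (-8/9 + (2*5*(5 + 5))/(1 - 5*(-5)))*12 = (-8/9 + (2*5*10)/(1 + 25))*12 = (-8/9 + 100/26)*12 = (-8/9 + 100*(1/26))*12 = (-8/9 + 50/13)*12 = (346/117)*12 = 1384/39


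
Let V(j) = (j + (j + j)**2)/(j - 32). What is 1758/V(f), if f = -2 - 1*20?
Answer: -15822/319 ≈ -49.599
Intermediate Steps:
f = -22 (f = -2 - 20 = -22)
V(j) = (j + 4*j**2)/(-32 + j) (V(j) = (j + (2*j)**2)/(-32 + j) = (j + 4*j**2)/(-32 + j))
1758/V(f) = 1758/((-22*(1 + 4*(-22))/(-32 - 22))) = 1758/((-22*(1 - 88)/(-54))) = 1758/((-22*(-1/54)*(-87))) = 1758/(-319/9) = 1758*(-9/319) = -15822/319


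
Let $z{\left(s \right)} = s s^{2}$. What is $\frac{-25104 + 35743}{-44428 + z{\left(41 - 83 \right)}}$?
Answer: $- \frac{10639}{118516} \approx -0.089768$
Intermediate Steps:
$z{\left(s \right)} = s^{3}$
$\frac{-25104 + 35743}{-44428 + z{\left(41 - 83 \right)}} = \frac{-25104 + 35743}{-44428 + \left(41 - 83\right)^{3}} = \frac{10639}{-44428 + \left(-42\right)^{3}} = \frac{10639}{-44428 - 74088} = \frac{10639}{-118516} = 10639 \left(- \frac{1}{118516}\right) = - \frac{10639}{118516}$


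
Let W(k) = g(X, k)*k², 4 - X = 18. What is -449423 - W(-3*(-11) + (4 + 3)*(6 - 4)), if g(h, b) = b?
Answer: -553246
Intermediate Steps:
X = -14 (X = 4 - 1*18 = 4 - 18 = -14)
W(k) = k³ (W(k) = k*k² = k³)
-449423 - W(-3*(-11) + (4 + 3)*(6 - 4)) = -449423 - (-3*(-11) + (4 + 3)*(6 - 4))³ = -449423 - (33 + 7*2)³ = -449423 - (33 + 14)³ = -449423 - 1*47³ = -449423 - 1*103823 = -449423 - 103823 = -553246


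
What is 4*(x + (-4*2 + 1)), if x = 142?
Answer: 540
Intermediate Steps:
4*(x + (-4*2 + 1)) = 4*(142 + (-4*2 + 1)) = 4*(142 + (-8 + 1)) = 4*(142 - 7) = 4*135 = 540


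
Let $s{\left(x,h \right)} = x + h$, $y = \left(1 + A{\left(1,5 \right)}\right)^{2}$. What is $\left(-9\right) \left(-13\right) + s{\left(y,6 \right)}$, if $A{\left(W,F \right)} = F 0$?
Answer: $124$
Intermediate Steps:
$A{\left(W,F \right)} = 0$
$y = 1$ ($y = \left(1 + 0\right)^{2} = 1^{2} = 1$)
$s{\left(x,h \right)} = h + x$
$\left(-9\right) \left(-13\right) + s{\left(y,6 \right)} = \left(-9\right) \left(-13\right) + \left(6 + 1\right) = 117 + 7 = 124$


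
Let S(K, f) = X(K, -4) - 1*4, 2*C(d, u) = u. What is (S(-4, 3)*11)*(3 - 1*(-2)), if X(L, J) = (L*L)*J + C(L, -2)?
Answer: -3795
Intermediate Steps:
C(d, u) = u/2
X(L, J) = -1 + J*L² (X(L, J) = (L*L)*J + (½)*(-2) = L²*J - 1 = J*L² - 1 = -1 + J*L²)
S(K, f) = -5 - 4*K² (S(K, f) = (-1 - 4*K²) - 1*4 = (-1 - 4*K²) - 4 = -5 - 4*K²)
(S(-4, 3)*11)*(3 - 1*(-2)) = ((-5 - 4*(-4)²)*11)*(3 - 1*(-2)) = ((-5 - 4*16)*11)*(3 + 2) = ((-5 - 64)*11)*5 = -69*11*5 = -759*5 = -3795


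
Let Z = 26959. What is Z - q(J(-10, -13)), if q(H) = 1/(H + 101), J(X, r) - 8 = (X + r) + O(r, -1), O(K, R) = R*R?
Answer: 2345432/87 ≈ 26959.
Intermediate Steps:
O(K, R) = R²
J(X, r) = 9 + X + r (J(X, r) = 8 + ((X + r) + (-1)²) = 8 + ((X + r) + 1) = 8 + (1 + X + r) = 9 + X + r)
q(H) = 1/(101 + H)
Z - q(J(-10, -13)) = 26959 - 1/(101 + (9 - 10 - 13)) = 26959 - 1/(101 - 14) = 26959 - 1/87 = 2345432/87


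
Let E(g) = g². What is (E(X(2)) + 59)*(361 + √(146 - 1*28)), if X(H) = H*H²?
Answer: 44403 + 123*√118 ≈ 45739.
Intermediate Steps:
X(H) = H³
(E(X(2)) + 59)*(361 + √(146 - 1*28)) = ((2³)² + 59)*(361 + √(146 - 1*28)) = (8² + 59)*(361 + √(146 - 28)) = (64 + 59)*(361 + √118) = 123*(361 + √118) = 44403 + 123*√118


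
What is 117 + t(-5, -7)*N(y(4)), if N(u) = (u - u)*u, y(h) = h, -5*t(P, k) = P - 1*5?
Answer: 117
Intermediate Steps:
t(P, k) = 1 - P/5 (t(P, k) = -(P - 1*5)/5 = -(P - 5)/5 = -(-5 + P)/5 = 1 - P/5)
N(u) = 0 (N(u) = 0*u = 0)
117 + t(-5, -7)*N(y(4)) = 117 + (1 - ⅕*(-5))*0 = 117 + (1 + 1)*0 = 117 + 2*0 = 117 + 0 = 117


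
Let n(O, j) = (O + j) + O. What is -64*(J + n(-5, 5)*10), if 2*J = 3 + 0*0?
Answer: 3104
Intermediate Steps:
n(O, j) = j + 2*O
J = 3/2 (J = (3 + 0*0)/2 = (3 + 0)/2 = (1/2)*3 = 3/2 ≈ 1.5000)
-64*(J + n(-5, 5)*10) = -64*(3/2 + (5 + 2*(-5))*10) = -64*(3/2 + (5 - 10)*10) = -64*(3/2 - 5*10) = -64*(3/2 - 50) = -64*(-97/2) = 3104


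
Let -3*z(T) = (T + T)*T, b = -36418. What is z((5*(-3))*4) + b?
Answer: -38818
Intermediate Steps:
z(T) = -2*T**2/3 (z(T) = -(T + T)*T/3 = -2*T*T/3 = -2*T**2/3)
z((5*(-3))*4) + b = -2*((5*(-3))*4)**2/3 - 36418 = -2*(-15*4)**2/3 - 36418 = -2/3*(-60)**2 - 36418 = -2/3*3600 - 36418 = -2400 - 36418 = -38818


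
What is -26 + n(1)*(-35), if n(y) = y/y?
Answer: -61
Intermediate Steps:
n(y) = 1
-26 + n(1)*(-35) = -26 + 1*(-35) = -26 - 35 = -61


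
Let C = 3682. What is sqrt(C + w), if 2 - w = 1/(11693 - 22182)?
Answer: sqrt(405310452253)/10489 ≈ 60.696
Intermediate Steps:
w = 20979/10489 (w = 2 - 1/(11693 - 22182) = 2 - 1/(-10489) = 2 - 1*(-1/10489) = 2 + 1/10489 = 20979/10489 ≈ 2.0001)
sqrt(C + w) = sqrt(3682 + 20979/10489) = sqrt(38641477/10489) = sqrt(405310452253)/10489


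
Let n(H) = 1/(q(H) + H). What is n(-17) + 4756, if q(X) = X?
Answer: 161703/34 ≈ 4756.0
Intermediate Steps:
n(H) = 1/(2*H) (n(H) = 1/(H + H) = 1/(2*H))
n(-17) + 4756 = (½)/(-17) + 4756 = (½)*(-1/17) + 4756 = -1/34 + 4756 = 161703/34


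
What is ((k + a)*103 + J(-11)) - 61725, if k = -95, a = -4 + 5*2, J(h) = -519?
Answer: -71411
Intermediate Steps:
a = 6 (a = -4 + 10 = 6)
((k + a)*103 + J(-11)) - 61725 = ((-95 + 6)*103 - 519) - 61725 = (-89*103 - 519) - 61725 = (-9167 - 519) - 61725 = -9686 - 61725 = -71411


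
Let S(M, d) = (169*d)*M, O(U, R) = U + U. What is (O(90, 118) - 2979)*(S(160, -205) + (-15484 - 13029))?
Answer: 15595224687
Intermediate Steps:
O(U, R) = 2*U
S(M, d) = 169*M*d
(O(90, 118) - 2979)*(S(160, -205) + (-15484 - 13029)) = (2*90 - 2979)*(169*160*(-205) + (-15484 - 13029)) = (180 - 2979)*(-5543200 - 28513) = -2799*(-5571713) = 15595224687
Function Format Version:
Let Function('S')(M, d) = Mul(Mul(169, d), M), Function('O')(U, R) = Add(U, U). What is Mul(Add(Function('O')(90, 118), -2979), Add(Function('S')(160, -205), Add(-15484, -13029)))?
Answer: 15595224687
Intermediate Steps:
Function('O')(U, R) = Mul(2, U)
Function('S')(M, d) = Mul(169, M, d)
Mul(Add(Function('O')(90, 118), -2979), Add(Function('S')(160, -205), Add(-15484, -13029))) = Mul(Add(Mul(2, 90), -2979), Add(Mul(169, 160, -205), Add(-15484, -13029))) = Mul(Add(180, -2979), Add(-5543200, -28513)) = Mul(-2799, -5571713) = 15595224687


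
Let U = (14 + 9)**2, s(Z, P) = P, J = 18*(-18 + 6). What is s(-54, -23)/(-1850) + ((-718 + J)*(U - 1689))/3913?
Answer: 2004453999/7239050 ≈ 276.89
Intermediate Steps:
J = -216 (J = 18*(-12) = -216)
U = 529 (U = 23**2 = 529)
s(-54, -23)/(-1850) + ((-718 + J)*(U - 1689))/3913 = -23/(-1850) + ((-718 - 216)*(529 - 1689))/3913 = -23*(-1/1850) - 934*(-1160)*(1/3913) = 23/1850 + 1083440*(1/3913) = 23/1850 + 1083440/3913 = 2004453999/7239050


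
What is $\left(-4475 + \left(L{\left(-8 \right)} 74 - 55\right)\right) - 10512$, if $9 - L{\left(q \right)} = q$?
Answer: $-13784$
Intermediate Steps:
$L{\left(q \right)} = 9 - q$
$\left(-4475 + \left(L{\left(-8 \right)} 74 - 55\right)\right) - 10512 = \left(-4475 - \left(55 - \left(9 - -8\right) 74\right)\right) - 10512 = \left(-4475 - \left(55 - \left(9 + 8\right) 74\right)\right) - 10512 = \left(-4475 + \left(17 \cdot 74 - 55\right)\right) - 10512 = \left(-4475 + \left(1258 - 55\right)\right) - 10512 = \left(-4475 + 1203\right) - 10512 = -3272 - 10512 = -13784$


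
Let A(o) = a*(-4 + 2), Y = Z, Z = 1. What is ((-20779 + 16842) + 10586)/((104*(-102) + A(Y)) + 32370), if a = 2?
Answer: 6649/21758 ≈ 0.30559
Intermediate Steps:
Y = 1
A(o) = -4 (A(o) = 2*(-4 + 2) = 2*(-2) = -4)
((-20779 + 16842) + 10586)/((104*(-102) + A(Y)) + 32370) = ((-20779 + 16842) + 10586)/((104*(-102) - 4) + 32370) = (-3937 + 10586)/((-10608 - 4) + 32370) = 6649/(-10612 + 32370) = 6649/21758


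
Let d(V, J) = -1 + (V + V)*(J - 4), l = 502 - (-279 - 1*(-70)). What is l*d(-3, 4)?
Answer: -711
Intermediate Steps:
l = 711 (l = 502 - (-279 + 70) = 502 - 1*(-209) = 502 + 209 = 711)
d(V, J) = -1 + 2*V*(-4 + J) (d(V, J) = -1 + (2*V)*(-4 + J) = -1 + 2*V*(-4 + J))
l*d(-3, 4) = 711*(-1 - 8*(-3) + 2*4*(-3)) = 711*(-1 + 24 - 24) = 711*(-1) = -711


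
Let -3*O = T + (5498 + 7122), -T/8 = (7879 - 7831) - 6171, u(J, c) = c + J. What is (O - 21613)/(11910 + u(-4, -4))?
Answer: -126443/35706 ≈ -3.5412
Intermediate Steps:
u(J, c) = J + c
T = 48984 (T = -8*((7879 - 7831) - 6171) = -8*(48 - 6171) = -8*(-6123) = 48984)
O = -61604/3 (O = -(48984 + (5498 + 7122))/3 = -(48984 + 12620)/3 = -1/3*61604 = -61604/3 ≈ -20535.)
(O - 21613)/(11910 + u(-4, -4)) = (-61604/3 - 21613)/(11910 + (-4 - 4)) = -126443/(3*(11910 - 8)) = -126443/3/11902 = -126443/3*1/11902 = -126443/35706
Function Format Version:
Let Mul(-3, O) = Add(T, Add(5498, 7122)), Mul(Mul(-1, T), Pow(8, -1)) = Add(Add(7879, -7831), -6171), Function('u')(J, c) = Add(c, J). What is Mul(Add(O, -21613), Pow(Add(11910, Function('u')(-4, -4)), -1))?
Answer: Rational(-126443, 35706) ≈ -3.5412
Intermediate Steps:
Function('u')(J, c) = Add(J, c)
T = 48984 (T = Mul(-8, Add(Add(7879, -7831), -6171)) = Mul(-8, Add(48, -6171)) = Mul(-8, -6123) = 48984)
O = Rational(-61604, 3) (O = Mul(Rational(-1, 3), Add(48984, Add(5498, 7122))) = Mul(Rational(-1, 3), Add(48984, 12620)) = Mul(Rational(-1, 3), 61604) = Rational(-61604, 3) ≈ -20535.)
Mul(Add(O, -21613), Pow(Add(11910, Function('u')(-4, -4)), -1)) = Mul(Add(Rational(-61604, 3), -21613), Pow(Add(11910, Add(-4, -4)), -1)) = Mul(Rational(-126443, 3), Pow(Add(11910, -8), -1)) = Mul(Rational(-126443, 3), Pow(11902, -1)) = Mul(Rational(-126443, 3), Rational(1, 11902)) = Rational(-126443, 35706)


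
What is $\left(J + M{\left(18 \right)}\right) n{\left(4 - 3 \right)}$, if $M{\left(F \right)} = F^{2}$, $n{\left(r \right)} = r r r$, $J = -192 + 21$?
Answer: $153$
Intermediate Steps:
$J = -171$
$n{\left(r \right)} = r^{3}$ ($n{\left(r \right)} = r^{2} r = r^{3}$)
$\left(J + M{\left(18 \right)}\right) n{\left(4 - 3 \right)} = \left(-171 + 18^{2}\right) \left(4 - 3\right)^{3} = \left(-171 + 324\right) \left(4 - 3\right)^{3} = 153 \cdot 1^{3} = 153 \cdot 1 = 153$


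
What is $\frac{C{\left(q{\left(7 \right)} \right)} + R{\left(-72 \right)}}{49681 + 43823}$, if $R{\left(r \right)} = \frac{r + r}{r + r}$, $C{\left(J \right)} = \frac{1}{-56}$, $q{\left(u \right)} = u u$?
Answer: $\frac{55}{5236224} \approx 1.0504 \cdot 10^{-5}$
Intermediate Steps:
$q{\left(u \right)} = u^{2}$
$C{\left(J \right)} = - \frac{1}{56}$
$R{\left(r \right)} = 1$ ($R{\left(r \right)} = \frac{2 r}{2 r} = 2 r \frac{1}{2 r} = 1$)
$\frac{C{\left(q{\left(7 \right)} \right)} + R{\left(-72 \right)}}{49681 + 43823} = \frac{- \frac{1}{56} + 1}{49681 + 43823} = \frac{55}{56 \cdot 93504} = \frac{55}{56} \cdot \frac{1}{93504} = \frac{55}{5236224}$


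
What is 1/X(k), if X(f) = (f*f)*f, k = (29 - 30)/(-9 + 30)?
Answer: -9261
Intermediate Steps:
k = -1/21 ≈ -0.047619
X(f) = f³ (X(f) = f²*f = f³)
1/X(k) = 1/((-1/21)³) = 1/(-1/9261) = -9261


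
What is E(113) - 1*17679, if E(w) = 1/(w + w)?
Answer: -3995453/226 ≈ -17679.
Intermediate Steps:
E(w) = 1/(2*w)
E(113) - 1*17679 = (½)/113 - 1*17679 = (½)*(1/113) - 17679 = 1/226 - 17679 = -3995453/226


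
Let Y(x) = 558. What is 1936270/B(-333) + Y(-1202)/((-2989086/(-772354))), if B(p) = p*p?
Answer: 8929650256528/55242792909 ≈ 161.64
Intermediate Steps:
B(p) = p²
1936270/B(-333) + Y(-1202)/((-2989086/(-772354))) = 1936270/((-333)²) + 558/((-2989086/(-772354))) = 1936270/110889 + 558/((-2989086*(-1/772354))) = 1936270*(1/110889) + 558/(1494543/386177) = 1936270/110889 + 558*(386177/1494543) = 1936270/110889 + 71828922/498181 = 8929650256528/55242792909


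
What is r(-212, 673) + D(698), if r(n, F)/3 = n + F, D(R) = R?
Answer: 2081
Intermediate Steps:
r(n, F) = 3*F + 3*n (r(n, F) = 3*(n + F) = 3*(F + n) = 3*F + 3*n)
r(-212, 673) + D(698) = (3*673 + 3*(-212)) + 698 = (2019 - 636) + 698 = 1383 + 698 = 2081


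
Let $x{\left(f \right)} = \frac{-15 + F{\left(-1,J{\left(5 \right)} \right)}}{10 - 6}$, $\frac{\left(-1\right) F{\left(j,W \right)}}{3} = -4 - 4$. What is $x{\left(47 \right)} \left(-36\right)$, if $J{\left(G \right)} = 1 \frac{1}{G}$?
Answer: $-81$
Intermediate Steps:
$J{\left(G \right)} = \frac{1}{G}$
$F{\left(j,W \right)} = 24$ ($F{\left(j,W \right)} = - 3 \left(-4 - 4\right) = \left(-3\right) \left(-8\right) = 24$)
$x{\left(f \right)} = \frac{9}{4}$ ($x{\left(f \right)} = \frac{-15 + 24}{10 - 6} = \frac{9}{4}$)
$x{\left(47 \right)} \left(-36\right) = \frac{9}{4} \left(-36\right) = -81$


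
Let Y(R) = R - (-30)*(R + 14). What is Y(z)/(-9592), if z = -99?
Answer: 2649/9592 ≈ 0.27617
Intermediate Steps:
Y(R) = 420 + 31*R (Y(R) = R - (-30)*(14 + R) = R - (-420 - 30*R) = R + (420 + 30*R) = 420 + 31*R)
Y(z)/(-9592) = (420 + 31*(-99))/(-9592) = (420 - 3069)*(-1/9592) = -2649*(-1/9592) = 2649/9592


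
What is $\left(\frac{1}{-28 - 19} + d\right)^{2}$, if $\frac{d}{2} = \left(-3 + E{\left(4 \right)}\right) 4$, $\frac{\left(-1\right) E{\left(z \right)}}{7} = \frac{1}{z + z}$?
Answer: $\frac{2125764}{2209} \approx 962.32$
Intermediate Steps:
$E{\left(z \right)} = - \frac{7}{2 z}$ ($E{\left(z \right)} = - \frac{7}{z + z} = - \frac{7}{2 z}$)
$d = -31$ ($d = 2 \left(-3 - \frac{7}{2 \cdot 4}\right) 4 = 2 \left(-3 - \frac{7}{8}\right) 4 = 2 \left(\left(- \frac{31}{8}\right) 4\right) = 2 \left(- \frac{31}{2}\right) = -31$)
$\left(\frac{1}{-28 - 19} + d\right)^{2} = \left(\frac{1}{-28 - 19} - 31\right)^{2} = \left(\frac{1}{-47} - 31\right)^{2} = \left(- \frac{1}{47} - 31\right)^{2} = \left(- \frac{1458}{47}\right)^{2} = \frac{2125764}{2209}$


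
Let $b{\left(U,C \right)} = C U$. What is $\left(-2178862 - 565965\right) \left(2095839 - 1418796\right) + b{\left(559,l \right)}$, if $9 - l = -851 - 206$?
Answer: $-1858365310667$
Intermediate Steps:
$l = 1066$ ($l = 9 - \left(-851 - 206\right) = 9 - -1057 = 9 + 1057 = 1066$)
$\left(-2178862 - 565965\right) \left(2095839 - 1418796\right) + b{\left(559,l \right)} = \left(-2178862 - 565965\right) \left(2095839 - 1418796\right) + 1066 \cdot 559 = \left(-2744827\right) 677043 + 595894 = -1858365906561 + 595894 = -1858365310667$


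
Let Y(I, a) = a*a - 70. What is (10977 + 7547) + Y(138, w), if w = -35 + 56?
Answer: 18895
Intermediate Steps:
w = 21
Y(I, a) = -70 + a² (Y(I, a) = a² - 70 = -70 + a²)
(10977 + 7547) + Y(138, w) = (10977 + 7547) + (-70 + 21²) = 18524 + (-70 + 441) = 18524 + 371 = 18895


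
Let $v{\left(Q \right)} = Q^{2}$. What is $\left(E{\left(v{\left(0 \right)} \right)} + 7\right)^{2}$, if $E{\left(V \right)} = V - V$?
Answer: $49$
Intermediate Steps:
$E{\left(V \right)} = 0$
$\left(E{\left(v{\left(0 \right)} \right)} + 7\right)^{2} = \left(0 + 7\right)^{2} = 7^{2} = 49$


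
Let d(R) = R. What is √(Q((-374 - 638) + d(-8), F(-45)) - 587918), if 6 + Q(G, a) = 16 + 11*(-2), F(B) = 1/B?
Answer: I*√587930 ≈ 766.77*I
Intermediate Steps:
Q(G, a) = -12 (Q(G, a) = -6 + (16 + 11*(-2)) = -6 + (16 - 22) = -6 - 6 = -12)
√(Q((-374 - 638) + d(-8), F(-45)) - 587918) = √(-12 - 587918) = √(-587930) = I*√587930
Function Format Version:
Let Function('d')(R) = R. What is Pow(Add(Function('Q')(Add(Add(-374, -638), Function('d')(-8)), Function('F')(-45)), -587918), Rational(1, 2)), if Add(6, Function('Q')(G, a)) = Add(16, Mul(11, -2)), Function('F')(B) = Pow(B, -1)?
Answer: Mul(I, Pow(587930, Rational(1, 2))) ≈ Mul(766.77, I)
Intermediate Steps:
Function('Q')(G, a) = -12 (Function('Q')(G, a) = Add(-6, Add(16, Mul(11, -2))) = Add(-6, Add(16, -22)) = Add(-6, -6) = -12)
Pow(Add(Function('Q')(Add(Add(-374, -638), Function('d')(-8)), Function('F')(-45)), -587918), Rational(1, 2)) = Pow(Add(-12, -587918), Rational(1, 2)) = Pow(-587930, Rational(1, 2)) = Mul(I, Pow(587930, Rational(1, 2)))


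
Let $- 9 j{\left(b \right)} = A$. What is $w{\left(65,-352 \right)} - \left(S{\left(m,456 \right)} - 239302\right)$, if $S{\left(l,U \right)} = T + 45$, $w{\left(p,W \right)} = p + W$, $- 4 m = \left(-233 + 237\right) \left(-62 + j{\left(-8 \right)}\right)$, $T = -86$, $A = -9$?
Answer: $239056$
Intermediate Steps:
$j{\left(b \right)} = 1$ ($j{\left(b \right)} = \left(- \frac{1}{9}\right) \left(-9\right) = 1$)
$m = 61$ ($m = - \frac{\left(-233 + 237\right) \left(-62 + 1\right)}{4} = - \frac{4 \left(-61\right)}{4} = \left(- \frac{1}{4}\right) \left(-244\right) = 61$)
$w{\left(p,W \right)} = W + p$
$S{\left(l,U \right)} = -41$ ($S{\left(l,U \right)} = -86 + 45 = -41$)
$w{\left(65,-352 \right)} - \left(S{\left(m,456 \right)} - 239302\right) = \left(-352 + 65\right) - \left(-41 - 239302\right) = -287 - \left(-41 - 239302\right) = -287 - -239343 = -287 + 239343 = 239056$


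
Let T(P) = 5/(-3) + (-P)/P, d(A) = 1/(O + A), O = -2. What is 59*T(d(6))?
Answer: -472/3 ≈ -157.33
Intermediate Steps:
d(A) = 1/(-2 + A)
T(P) = -8/3 (T(P) = 5*(-1/3) - 1 = -5/3 - 1 = -8/3)
59*T(d(6)) = 59*(-8/3) = -472/3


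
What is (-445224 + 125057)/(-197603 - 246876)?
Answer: 320167/444479 ≈ 0.72032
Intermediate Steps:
(-445224 + 125057)/(-197603 - 246876) = -320167/(-444479) = -320167*(-1/444479) = 320167/444479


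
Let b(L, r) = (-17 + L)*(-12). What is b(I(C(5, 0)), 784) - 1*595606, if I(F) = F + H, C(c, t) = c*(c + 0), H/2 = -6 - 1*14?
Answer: -595222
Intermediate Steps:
H = -40 (H = 2*(-6 - 1*14) = 2*(-6 - 14) = 2*(-20) = -40)
C(c, t) = c² (C(c, t) = c*c = c²)
I(F) = -40 + F (I(F) = F - 40 = -40 + F)
b(L, r) = 204 - 12*L
b(I(C(5, 0)), 784) - 1*595606 = (204 - 12*(-40 + 5²)) - 1*595606 = (204 - 12*(-40 + 25)) - 595606 = (204 - 12*(-15)) - 595606 = (204 + 180) - 595606 = 384 - 595606 = -595222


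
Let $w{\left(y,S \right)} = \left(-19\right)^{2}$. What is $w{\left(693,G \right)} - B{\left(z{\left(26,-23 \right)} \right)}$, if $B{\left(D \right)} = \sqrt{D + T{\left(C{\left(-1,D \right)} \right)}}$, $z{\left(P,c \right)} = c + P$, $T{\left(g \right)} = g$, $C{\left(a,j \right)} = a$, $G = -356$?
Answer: $361 - \sqrt{2} \approx 359.59$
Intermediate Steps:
$z{\left(P,c \right)} = P + c$
$B{\left(D \right)} = \sqrt{-1 + D}$ ($B{\left(D \right)} = \sqrt{D - 1} = \sqrt{-1 + D}$)
$w{\left(y,S \right)} = 361$
$w{\left(693,G \right)} - B{\left(z{\left(26,-23 \right)} \right)} = 361 - \sqrt{-1 + \left(26 - 23\right)} = 361 - \sqrt{-1 + 3} = 361 - \sqrt{2}$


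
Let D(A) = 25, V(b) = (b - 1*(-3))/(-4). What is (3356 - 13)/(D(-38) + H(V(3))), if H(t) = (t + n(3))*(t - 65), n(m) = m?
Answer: -13372/299 ≈ -44.722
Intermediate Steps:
V(b) = -¾ - b/4 (V(b) = (b + 3)*(-¼) = (3 + b)*(-¼) = -¾ - b/4)
H(t) = (-65 + t)*(3 + t) (H(t) = (t + 3)*(t - 65) = (3 + t)*(-65 + t) = (-65 + t)*(3 + t))
(3356 - 13)/(D(-38) + H(V(3))) = (3356 - 13)/(25 + (-195 + (-¾ - ¼*3)² - 62*(-¾ - ¼*3))) = 3343/(25 + (-195 + (-¾ - ¾)² - 62*(-¾ - ¾))) = 3343/(25 + (-195 + (-3/2)² - 62*(-3/2))) = 3343/(25 + (-195 + 9/4 + 93)) = 3343/(25 - 399/4) = 3343/(-299/4) = 3343*(-4/299) = -13372/299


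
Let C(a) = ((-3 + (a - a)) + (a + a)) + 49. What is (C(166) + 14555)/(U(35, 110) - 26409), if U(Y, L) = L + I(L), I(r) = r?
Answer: -14933/26189 ≈ -0.57020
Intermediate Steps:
U(Y, L) = 2*L (U(Y, L) = L + L = 2*L)
C(a) = 46 + 2*a (C(a) = ((-3 + 0) + 2*a) + 49 = (-3 + 2*a) + 49 = 46 + 2*a)
(C(166) + 14555)/(U(35, 110) - 26409) = ((46 + 2*166) + 14555)/(2*110 - 26409) = ((46 + 332) + 14555)/(220 - 26409) = (378 + 14555)/(-26189) = 14933*(-1/26189) = -14933/26189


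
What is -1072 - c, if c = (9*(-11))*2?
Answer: -874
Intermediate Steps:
c = -198 (c = -99*2 = -198)
-1072 - c = -1072 - 1*(-198) = -1072 + 198 = -874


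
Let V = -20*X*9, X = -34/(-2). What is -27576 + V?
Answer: -30636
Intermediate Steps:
X = 17 (X = -34*(-1/2) = 17)
V = -3060 (V = -20*17*9 = -340*9 = -3060)
-27576 + V = -27576 - 3060 = -30636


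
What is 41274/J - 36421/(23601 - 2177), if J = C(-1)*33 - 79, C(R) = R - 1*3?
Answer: -891939007/4520464 ≈ -197.31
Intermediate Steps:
C(R) = -3 + R (C(R) = R - 3 = -3 + R)
J = -211 (J = (-3 - 1)*33 - 79 = -4*33 - 79 = -132 - 79 = -211)
41274/J - 36421/(23601 - 2177) = 41274/(-211) - 36421/(23601 - 2177) = 41274*(-1/211) - 36421/21424 = -41274/211 - 36421*1/21424 = -41274/211 - 36421/21424 = -891939007/4520464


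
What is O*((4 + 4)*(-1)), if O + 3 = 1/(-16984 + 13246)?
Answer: 44860/1869 ≈ 24.002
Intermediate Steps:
O = -11215/3738 (O = -3 + 1/(-16984 + 13246) = -3 + 1/(-3738) = -3 - 1/3738 = -11215/3738 ≈ -3.0003)
O*((4 + 4)*(-1)) = -11215*(4 + 4)*(-1)/3738 = -44860*(-1)/1869 = -11215/3738*(-8) = 44860/1869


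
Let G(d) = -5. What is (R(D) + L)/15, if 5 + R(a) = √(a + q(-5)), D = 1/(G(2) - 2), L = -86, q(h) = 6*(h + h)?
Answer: -91/15 + I*√2947/105 ≈ -6.0667 + 0.51701*I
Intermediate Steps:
q(h) = 12*h (q(h) = 6*(2*h) = 12*h)
D = -⅐ (D = 1/(-5 - 2) = 1/(-7) = -⅐ ≈ -0.14286)
R(a) = -5 + √(-60 + a) (R(a) = -5 + √(a + 12*(-5)) = -5 + √(a - 60) = -5 + √(-60 + a))
(R(D) + L)/15 = ((-5 + √(-60 - ⅐)) - 86)/15 = ((-5 + √(-421/7)) - 86)/15 = ((-5 + I*√2947/7) - 86)/15 = (-91 + I*√2947/7)/15 = -91/15 + I*√2947/105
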